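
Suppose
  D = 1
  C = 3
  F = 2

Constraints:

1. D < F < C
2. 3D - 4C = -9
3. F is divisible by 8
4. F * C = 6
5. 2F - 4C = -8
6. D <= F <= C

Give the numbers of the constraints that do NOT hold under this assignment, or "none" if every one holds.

Constraint 3 is violated.

1. values 1 < 2 < 3  true
2. 3D - 4C = 3(1) - 4(3) = -9  true
3. 2 = 8*0 + 2, so 8 does not divide 2  false
4. F * C = 2 * 3 = 6  true
5. 2F - 4C = 2(2) - 4(3) = -8  true
6. values 1 <= 2 <= 3  true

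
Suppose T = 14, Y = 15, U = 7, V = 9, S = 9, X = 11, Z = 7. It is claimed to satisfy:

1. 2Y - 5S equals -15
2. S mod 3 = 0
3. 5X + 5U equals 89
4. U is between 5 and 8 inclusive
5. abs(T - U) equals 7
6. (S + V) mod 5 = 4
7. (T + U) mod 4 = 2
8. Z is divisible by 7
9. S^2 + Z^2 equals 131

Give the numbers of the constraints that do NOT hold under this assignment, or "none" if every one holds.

Constraints 3, 6, 7, 9 do not hold.

1. 2Y - 5S = 2(15) - 5(9) = -15  true
2. 9 mod 3 = 0  true
3. 5X + 5U = 5(11) + 5(7) = 90, not 89  false
4. U = 7 lies in [5, 8]  true
5. abs(14 - 7) = 7  true
6. S + V = 18; 18 mod 5 = 3, not 4  false
7. T + U = 21; 21 mod 4 = 1, not 2  false
8. 7 / 7 = 1, so 7 divides 7  true
9. S^2 + Z^2 = 9^2 + 7^2 = 81 + 49 = 130, not 131  false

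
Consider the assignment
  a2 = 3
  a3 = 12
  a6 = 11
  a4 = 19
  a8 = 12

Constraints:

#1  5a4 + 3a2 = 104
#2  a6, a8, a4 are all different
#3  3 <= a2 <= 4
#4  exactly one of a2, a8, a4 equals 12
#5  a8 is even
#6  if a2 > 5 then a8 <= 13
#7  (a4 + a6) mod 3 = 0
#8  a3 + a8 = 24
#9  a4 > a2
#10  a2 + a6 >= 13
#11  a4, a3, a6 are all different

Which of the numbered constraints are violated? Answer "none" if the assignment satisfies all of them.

All constraints are satisfied.

#1 5a4 + 3a2 = 5(19) + 3(3) = 104 — OK.
#2 values 11, 12, 19 are pairwise distinct — OK.
#3 a2 = 3 lies in [3, 4] — OK.
#4 a2=3, a8=12, a4=19; 1 of them equals 12 — OK.
#5 a8 = 12 is even — OK.
#6 a2 = 3, not > 5; antecedent false, conditional vacuously true — OK.
#7 a4 + a6 = 30; 30 mod 3 = 0 — OK.
#8 a3 + a8 = 12 + 12 = 24 — OK.
#9 a4 = 19, a2 = 3; 19 > 3 — OK.
#10 a2 + a6 = 3 + 11 = 14; 14 ≥ 13 — OK.
#11 values 19, 12, 11 are pairwise distinct — OK.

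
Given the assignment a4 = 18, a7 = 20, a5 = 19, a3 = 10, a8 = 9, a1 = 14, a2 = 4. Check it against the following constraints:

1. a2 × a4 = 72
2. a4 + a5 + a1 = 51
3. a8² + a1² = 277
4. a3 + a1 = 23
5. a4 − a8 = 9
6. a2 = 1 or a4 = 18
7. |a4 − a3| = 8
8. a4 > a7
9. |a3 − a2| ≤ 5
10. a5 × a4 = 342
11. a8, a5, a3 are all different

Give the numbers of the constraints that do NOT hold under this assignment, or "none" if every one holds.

Constraints 4, 8, and 9 do not hold.

1. a2 × a4 = 4 × 18 = 72 — satisfied.
2. a4 + a5 + a1 = 18 + 19 + 14 = 51 — satisfied.
3. a8² + a1² = 9² + 14² = 81 + 196 = 277 — satisfied.
4. a3 + a1 = 10 + 14 = 24, not 23 — violated.
5. a4 − a8 = 18 − 9 = 9 — satisfied.
6. a2 = 4 ≠ 1, but a4 = 18 = 18 (second disjunct) — satisfied.
7. |18 − 10| = 8 — satisfied.
8. a4 = 18, a7 = 20; 18 ≤ 20 (want >) — violated.
9. |10 − 4| = 6; 6 > 5, exceeds bound 5 — violated.
10. a5 × a4 = 19 × 18 = 342 — satisfied.
11. values 9, 19, 10 are pairwise distinct — satisfied.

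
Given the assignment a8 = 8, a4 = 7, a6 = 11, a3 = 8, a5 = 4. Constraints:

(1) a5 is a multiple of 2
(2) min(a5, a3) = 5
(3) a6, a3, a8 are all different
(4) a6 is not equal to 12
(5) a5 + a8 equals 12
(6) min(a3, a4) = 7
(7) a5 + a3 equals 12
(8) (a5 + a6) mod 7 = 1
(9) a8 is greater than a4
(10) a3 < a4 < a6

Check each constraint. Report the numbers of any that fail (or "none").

No — constraints 2, 3, 10 are not satisfied.

(1) 4 / 2 = 2, so 2 divides 4  yes
(2) min(4, 8) = 4, not 5  no
(3) a3 = a8 = 8, not all different  no
(4) a6 = 11, and 11 ≠ 12  yes
(5) a5 + a8 = 4 + 8 = 12  yes
(6) min(8, 7) = 7  yes
(7) a5 + a3 = 4 + 8 = 12  yes
(8) a5 + a6 = 15; 15 mod 7 = 1  yes
(9) a8 = 8, a4 = 7; 8 > 7  yes
(10) values 8, 7, 11; a3 = 8 is not < a4 = 7  no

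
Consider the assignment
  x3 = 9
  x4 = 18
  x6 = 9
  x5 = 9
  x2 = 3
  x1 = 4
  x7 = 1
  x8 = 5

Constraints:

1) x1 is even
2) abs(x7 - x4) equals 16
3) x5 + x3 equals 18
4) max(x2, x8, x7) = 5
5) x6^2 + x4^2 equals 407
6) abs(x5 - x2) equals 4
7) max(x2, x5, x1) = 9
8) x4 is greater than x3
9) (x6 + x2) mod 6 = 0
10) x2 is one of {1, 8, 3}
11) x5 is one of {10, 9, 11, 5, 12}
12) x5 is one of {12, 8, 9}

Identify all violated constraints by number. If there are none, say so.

1) x1 = 4 is even — satisfied.
2) abs(1 - 18) = 17, not 16 — violated.
3) x5 + x3 = 9 + 9 = 18 — satisfied.
4) max(3, 5, 1) = 5 — satisfied.
5) x6^2 + x4^2 = 9^2 + 18^2 = 81 + 324 = 405, not 407 — violated.
6) abs(9 - 3) = 6, not 4 — violated.
7) max(3, 9, 4) = 9 — satisfied.
8) x4 = 18, x3 = 9; 18 > 9 — satisfied.
9) x6 + x2 = 12; 12 mod 6 = 0 — satisfied.
10) x2 = 3 is in {1, 8, 3} — satisfied.
11) x5 = 9 is in {10, 9, 11, 5, 12} — satisfied.
12) x5 = 9 is in {12, 8, 9} — satisfied.

Constraints 2, 5, 6 are violated.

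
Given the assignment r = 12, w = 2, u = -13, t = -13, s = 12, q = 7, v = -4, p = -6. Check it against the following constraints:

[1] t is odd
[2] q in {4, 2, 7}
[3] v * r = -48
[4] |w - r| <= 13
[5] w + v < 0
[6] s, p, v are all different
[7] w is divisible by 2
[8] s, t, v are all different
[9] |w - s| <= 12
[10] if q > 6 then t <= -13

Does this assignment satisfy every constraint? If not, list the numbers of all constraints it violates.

Yes — all constraints hold.

[1] t = -13 is odd  true
[2] q = 7 is in {4, 2, 7}  true
[3] v * r = -4 * 12 = -48  true
[4] |2 - 12| = 10; 10 ≤ 13  true
[5] w + v = 2 + (-4) = -2; -2 < 0  true
[6] values 12, -6, -4 are pairwise distinct  true
[7] 2 / 2 = 1, so 2 divides 2  true
[8] values 12, -13, -4 are pairwise distinct  true
[9] |2 - 12| = 10; 10 ≤ 12  true
[10] q = 7 > 6, so we need t ≤ -13; t = -13 ≤ -13  true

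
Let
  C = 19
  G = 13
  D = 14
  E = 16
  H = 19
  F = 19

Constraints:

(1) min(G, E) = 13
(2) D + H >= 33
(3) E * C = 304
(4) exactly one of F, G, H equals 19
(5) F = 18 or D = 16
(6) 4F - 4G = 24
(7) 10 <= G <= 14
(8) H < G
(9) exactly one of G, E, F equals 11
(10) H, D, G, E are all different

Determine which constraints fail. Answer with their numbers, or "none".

Constraints 4, 5, 8, and 9 do not hold.

(1) min(13, 16) = 13 — OK.
(2) D + H = 14 + 19 = 33; 33 ≥ 33 — OK.
(3) E * C = 16 * 19 = 304 — OK.
(4) F=19, G=13, H=19; 2 of them equal 19, not exactly one — violated.
(5) F = 19 ≠ 18 and D = 14 ≠ 16; both disjuncts false — violated.
(6) 4F - 4G = 4(19) - 4(13) = 24 — OK.
(7) G = 13 lies in [10, 14] — OK.
(8) H = 19, G = 13; 19 ≥ 13 (want <) — violated.
(9) G=13, E=16, F=19; 0 of them equal 11, not exactly one — violated.
(10) values 19, 14, 13, 16 are pairwise distinct — OK.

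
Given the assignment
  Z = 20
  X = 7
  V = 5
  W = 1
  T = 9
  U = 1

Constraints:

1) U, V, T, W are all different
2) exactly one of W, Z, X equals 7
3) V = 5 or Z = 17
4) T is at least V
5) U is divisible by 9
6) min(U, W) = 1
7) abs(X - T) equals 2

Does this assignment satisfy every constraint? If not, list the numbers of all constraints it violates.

No — constraints 1 and 5 are not satisfied.

1) U = W = 1, not all different  ✘
2) W=1, Z=20, X=7; 1 of them equals 7  ✔
3) V = 5 = 5 (first disjunct)  ✔
4) T = 9, V = 5; 9 ≥ 5  ✔
5) 1 = 9*0 + 1, so 9 does not divide 1  ✘
6) min(1, 1) = 1  ✔
7) abs(7 - 9) = 2  ✔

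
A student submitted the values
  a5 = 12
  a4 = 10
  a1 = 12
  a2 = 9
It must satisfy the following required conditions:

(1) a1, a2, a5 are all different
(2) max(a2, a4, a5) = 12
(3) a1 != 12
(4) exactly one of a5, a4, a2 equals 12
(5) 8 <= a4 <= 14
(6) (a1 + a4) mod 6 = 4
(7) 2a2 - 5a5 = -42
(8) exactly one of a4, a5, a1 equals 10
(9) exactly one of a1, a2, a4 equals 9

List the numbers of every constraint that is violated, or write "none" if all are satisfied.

(1) a1 = a5 = 12, not all different — does not hold.
(2) max(9, 10, 12) = 12 — holds.
(3) a1 = 12, but 12 is required to differ — does not hold.
(4) a5=12, a4=10, a2=9; 1 of them equals 12 — holds.
(5) a4 = 10 lies in [8, 14] — holds.
(6) a1 + a4 = 22; 22 mod 6 = 4 — holds.
(7) 2a2 - 5a5 = 2(9) - 5(12) = -42 — holds.
(8) a4=10, a5=12, a1=12; 1 of them equals 10 — holds.
(9) a1=12, a2=9, a4=10; 1 of them equals 9 — holds.

Constraints 1 and 3 do not hold.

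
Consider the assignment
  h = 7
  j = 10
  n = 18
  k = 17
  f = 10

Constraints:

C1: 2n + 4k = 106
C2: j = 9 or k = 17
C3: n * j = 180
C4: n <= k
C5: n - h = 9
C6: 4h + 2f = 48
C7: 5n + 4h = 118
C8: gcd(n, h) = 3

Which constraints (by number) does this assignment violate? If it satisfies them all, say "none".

Constraints 1, 4, 5, and 8 are violated.

C1: 2n + 4k = 2(18) + 4(17) = 104, not 106 — fails.
C2: j = 10 ≠ 9, but k = 17 = 17 (second disjunct) — holds.
C3: n * j = 18 * 10 = 180 — holds.
C4: n = 18, k = 17; 18 > 17 (want ≤) — fails.
C5: n - h = 18 - 7 = 11, not 9 — fails.
C6: 4h + 2f = 4(7) + 2(10) = 48 — holds.
C7: 5n + 4h = 5(18) + 4(7) = 118 — holds.
C8: gcd(18, 7) = 1, not 3 — fails.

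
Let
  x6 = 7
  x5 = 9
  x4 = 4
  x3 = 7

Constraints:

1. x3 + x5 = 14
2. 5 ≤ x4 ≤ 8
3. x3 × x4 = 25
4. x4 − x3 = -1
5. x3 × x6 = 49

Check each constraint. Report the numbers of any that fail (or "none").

1. x3 + x5 = 7 + 9 = 16, not 14  FAIL
2. x4 = 4 is outside [5, 8]  FAIL
3. x3 × x4 = 7 × 4 = 28, not 25  FAIL
4. x4 − x3 = 4 − 7 = -3, not -1  FAIL
5. x3 × x6 = 7 × 7 = 49  OK

Violated: 1, 2, 3, and 4.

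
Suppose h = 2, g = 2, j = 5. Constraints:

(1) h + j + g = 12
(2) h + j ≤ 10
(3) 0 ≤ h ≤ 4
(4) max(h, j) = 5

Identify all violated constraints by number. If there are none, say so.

Violated: 1.

(1) h + j + g = 2 + 5 + 2 = 9, not 12  ✘
(2) h + j = 2 + 5 = 7; 7 ≤ 10  ✔
(3) h = 2 lies in [0, 4]  ✔
(4) max(2, 5) = 5  ✔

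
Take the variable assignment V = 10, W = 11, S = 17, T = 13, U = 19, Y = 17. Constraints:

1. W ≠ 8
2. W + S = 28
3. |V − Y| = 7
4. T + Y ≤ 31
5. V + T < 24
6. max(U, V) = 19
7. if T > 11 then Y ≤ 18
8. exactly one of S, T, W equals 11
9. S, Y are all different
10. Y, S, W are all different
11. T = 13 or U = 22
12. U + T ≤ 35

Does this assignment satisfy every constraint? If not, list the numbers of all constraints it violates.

The assignment fails constraints 9 and 10.

1. W = 11, and 11 ≠ 8  holds
2. W + S = 11 + 17 = 28  holds
3. |10 − 17| = 7  holds
4. T + Y = 13 + 17 = 30; 30 ≤ 31  holds
5. V + T = 10 + 13 = 23; 23 < 24  holds
6. max(19, 10) = 19  holds
7. T = 13 > 11, so we need Y ≤ 18; Y = 17 ≤ 18  holds
8. S=17, T=13, W=11; 1 of them equals 11  holds
9. S = Y = 17, not all different  fails
10. Y = S = 17, not all different  fails
11. T = 13 = 13 (first disjunct)  holds
12. U + T = 19 + 13 = 32; 32 ≤ 35  holds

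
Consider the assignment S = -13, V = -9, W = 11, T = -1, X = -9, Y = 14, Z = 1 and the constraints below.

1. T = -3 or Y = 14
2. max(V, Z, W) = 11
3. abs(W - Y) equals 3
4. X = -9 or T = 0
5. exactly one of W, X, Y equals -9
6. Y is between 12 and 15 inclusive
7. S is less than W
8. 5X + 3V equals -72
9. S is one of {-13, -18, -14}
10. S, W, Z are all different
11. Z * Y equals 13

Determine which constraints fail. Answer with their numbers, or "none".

1. T = -1 ≠ -3, but Y = 14 = 14 (second disjunct)  ✔
2. max(-9, 1, 11) = 11  ✔
3. abs(11 - 14) = 3  ✔
4. X = -9 = -9 (first disjunct)  ✔
5. W=11, X=-9, Y=14; 1 of them equals -9  ✔
6. Y = 14 lies in [12, 15]  ✔
7. S = -13, W = 11; -13 < 11  ✔
8. 5X + 3V = 5(-9) + 3(-9) = -72  ✔
9. S = -13 is in {-13, -18, -14}  ✔
10. values -13, 11, 1 are pairwise distinct  ✔
11. Z * Y = 1 * 14 = 14, not 13  ✘

No — constraint 11 is not satisfied.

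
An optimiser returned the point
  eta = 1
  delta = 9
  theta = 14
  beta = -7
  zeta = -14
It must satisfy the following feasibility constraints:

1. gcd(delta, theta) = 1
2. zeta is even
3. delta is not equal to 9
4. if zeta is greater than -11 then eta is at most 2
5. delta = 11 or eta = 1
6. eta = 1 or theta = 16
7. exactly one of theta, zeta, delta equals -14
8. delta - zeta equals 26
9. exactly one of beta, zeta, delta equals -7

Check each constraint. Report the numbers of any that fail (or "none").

1. gcd(9, 14) = 1  holds
2. zeta = -14 is even  holds
3. delta = 9, but 9 is required to differ  fails
4. zeta = -14, not > -11; antecedent false, conditional vacuously true  holds
5. delta = 9 ≠ 11, but eta = 1 = 1 (second disjunct)  holds
6. eta = 1 = 1 (first disjunct)  holds
7. theta=14, zeta=-14, delta=9; 1 of them equals -14  holds
8. delta - zeta = 9 - (-14) = 23, not 26  fails
9. beta=-7, zeta=-14, delta=9; 1 of them equals -7  holds

Constraints 3 and 8 do not hold.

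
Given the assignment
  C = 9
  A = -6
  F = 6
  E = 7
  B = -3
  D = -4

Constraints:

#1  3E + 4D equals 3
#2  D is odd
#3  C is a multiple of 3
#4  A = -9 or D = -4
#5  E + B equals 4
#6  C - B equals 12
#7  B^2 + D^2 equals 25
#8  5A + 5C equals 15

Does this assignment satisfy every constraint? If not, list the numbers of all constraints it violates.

Constraints 1, 2 do not hold.

#1 3E + 4D = 3(7) + 4(-4) = 5, not 3  ✘
#2 D = -4 is even  ✘
#3 9 / 3 = 3, so 3 divides 9  ✔
#4 A = -6 ≠ -9, but D = -4 = -4 (second disjunct)  ✔
#5 E + B = 7 + (-3) = 4  ✔
#6 C - B = 9 - (-3) = 12  ✔
#7 B^2 + D^2 = (-3)^2 + (-4)^2 = 9 + 16 = 25  ✔
#8 5A + 5C = 5(-6) + 5(9) = 15  ✔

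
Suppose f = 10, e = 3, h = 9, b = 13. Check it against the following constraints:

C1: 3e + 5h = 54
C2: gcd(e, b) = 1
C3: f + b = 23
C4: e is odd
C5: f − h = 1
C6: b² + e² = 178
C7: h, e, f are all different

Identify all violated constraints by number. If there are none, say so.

C1: 3e + 5h = 3(3) + 5(9) = 54 — holds.
C2: gcd(3, 13) = 1 — holds.
C3: f + b = 10 + 13 = 23 — holds.
C4: e = 3 is odd — holds.
C5: f − h = 10 − 9 = 1 — holds.
C6: b² + e² = 13² + 3² = 169 + 9 = 178 — holds.
C7: values 9, 3, 10 are pairwise distinct — holds.

No violations.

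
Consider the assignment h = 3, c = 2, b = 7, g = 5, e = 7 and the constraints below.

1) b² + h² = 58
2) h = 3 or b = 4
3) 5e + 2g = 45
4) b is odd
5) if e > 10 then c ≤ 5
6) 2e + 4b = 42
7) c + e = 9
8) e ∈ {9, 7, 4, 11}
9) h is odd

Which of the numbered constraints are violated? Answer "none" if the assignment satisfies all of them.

No violations.

1) b² + h² = 7² + 3² = 49 + 9 = 58 — satisfied.
2) h = 3 = 3 (first disjunct) — satisfied.
3) 5e + 2g = 5(7) + 2(5) = 45 — satisfied.
4) b = 7 is odd — satisfied.
5) e = 7, not > 10; antecedent false, conditional vacuously true — satisfied.
6) 2e + 4b = 2(7) + 4(7) = 42 — satisfied.
7) c + e = 2 + 7 = 9 — satisfied.
8) e = 7 is in {9, 7, 4, 11} — satisfied.
9) h = 3 is odd — satisfied.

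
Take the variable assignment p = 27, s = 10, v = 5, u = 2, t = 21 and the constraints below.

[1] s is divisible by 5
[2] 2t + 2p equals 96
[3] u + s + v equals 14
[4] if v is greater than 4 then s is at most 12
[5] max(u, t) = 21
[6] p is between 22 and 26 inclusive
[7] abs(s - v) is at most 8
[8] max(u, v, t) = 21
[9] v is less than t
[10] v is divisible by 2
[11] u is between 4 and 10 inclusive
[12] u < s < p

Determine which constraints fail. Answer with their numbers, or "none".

[1] 10 / 5 = 2, so 5 divides 10 — satisfied.
[2] 2t + 2p = 2(21) + 2(27) = 96 — satisfied.
[3] u + s + v = 2 + 10 + 5 = 17, not 14 — violated.
[4] v = 5 > 4, so we need s ≤ 12; s = 10 ≤ 12 — satisfied.
[5] max(2, 21) = 21 — satisfied.
[6] p = 27 is outside [22, 26] — violated.
[7] abs(10 - 5) = 5; 5 ≤ 8 — satisfied.
[8] max(2, 5, 21) = 21 — satisfied.
[9] v = 5, t = 21; 5 < 21 — satisfied.
[10] 5 = 2*2 + 1, so 2 does not divide 5 — violated.
[11] u = 2 is outside [4, 10] — violated.
[12] values 2 < 10 < 27 — satisfied.

Constraints 3, 6, 10, 11 do not hold.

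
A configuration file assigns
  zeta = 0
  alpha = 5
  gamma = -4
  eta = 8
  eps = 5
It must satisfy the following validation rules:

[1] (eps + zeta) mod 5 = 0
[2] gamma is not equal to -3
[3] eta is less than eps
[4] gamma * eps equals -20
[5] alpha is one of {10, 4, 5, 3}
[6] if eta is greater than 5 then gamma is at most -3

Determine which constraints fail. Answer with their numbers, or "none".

[1] eps + zeta = 5; 5 mod 5 = 0 — holds.
[2] gamma = -4, and -4 ≠ -3 — holds.
[3] eta = 8, eps = 5; 8 ≥ 5 (want <) — does not hold.
[4] gamma * eps = -4 * 5 = -20 — holds.
[5] alpha = 5 is in {10, 4, 5, 3} — holds.
[6] eta = 8 > 5, so we need gamma ≤ -3; gamma = -4 ≤ -3 — holds.

No — constraint 3 is not satisfied.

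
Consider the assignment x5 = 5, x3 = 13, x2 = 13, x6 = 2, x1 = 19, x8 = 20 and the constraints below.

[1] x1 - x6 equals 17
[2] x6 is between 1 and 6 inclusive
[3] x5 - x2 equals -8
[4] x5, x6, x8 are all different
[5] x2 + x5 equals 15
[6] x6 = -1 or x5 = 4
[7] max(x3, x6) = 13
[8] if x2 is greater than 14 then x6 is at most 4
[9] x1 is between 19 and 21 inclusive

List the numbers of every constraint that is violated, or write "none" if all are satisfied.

Constraints 5 and 6 are violated.

[1] x1 - x6 = 19 - 2 = 17  true
[2] x6 = 2 lies in [1, 6]  true
[3] x5 - x2 = 5 - 13 = -8  true
[4] values 5, 2, 20 are pairwise distinct  true
[5] x2 + x5 = 13 + 5 = 18, not 15  false
[6] x6 = 2 ≠ -1 and x5 = 5 ≠ 4; both disjuncts false  false
[7] max(13, 2) = 13  true
[8] x2 = 13, not > 14; antecedent false, conditional vacuously true  true
[9] x1 = 19 lies in [19, 21]  true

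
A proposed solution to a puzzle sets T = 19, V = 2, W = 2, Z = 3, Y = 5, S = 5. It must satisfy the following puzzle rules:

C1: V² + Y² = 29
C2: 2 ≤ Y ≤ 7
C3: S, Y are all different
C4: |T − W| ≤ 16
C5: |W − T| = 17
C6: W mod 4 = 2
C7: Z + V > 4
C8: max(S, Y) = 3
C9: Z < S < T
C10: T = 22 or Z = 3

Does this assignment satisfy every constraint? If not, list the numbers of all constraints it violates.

C1: V² + Y² = 2² + 5² = 4 + 25 = 29  OK
C2: Y = 5 lies in [2, 7]  OK
C3: S = Y = 5, not all different  FAIL
C4: |19 − 2| = 17; 17 > 16, exceeds bound 16  FAIL
C5: |2 − 19| = 17  OK
C6: 2 mod 4 = 2  OK
C7: Z + V = 3 + 2 = 5; 5 > 4  OK
C8: max(5, 5) = 5, not 3  FAIL
C9: values 3 < 5 < 19  OK
C10: T = 19 ≠ 22, but Z = 3 = 3 (second disjunct)  OK

The assignment fails constraints 3, 4, 8.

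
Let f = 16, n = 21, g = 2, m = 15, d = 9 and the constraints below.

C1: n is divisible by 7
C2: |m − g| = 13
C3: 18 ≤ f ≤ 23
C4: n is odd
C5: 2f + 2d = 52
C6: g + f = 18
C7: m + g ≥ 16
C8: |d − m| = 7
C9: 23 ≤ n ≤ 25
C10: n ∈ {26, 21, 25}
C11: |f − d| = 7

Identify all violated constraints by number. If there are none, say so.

The assignment fails constraints 3, 5, 8, 9.

C1: 21 / 7 = 3, so 7 divides 21 — holds.
C2: |15 − 2| = 13 — holds.
C3: f = 16 is outside [18, 23] — does not hold.
C4: n = 21 is odd — holds.
C5: 2f + 2d = 2(16) + 2(9) = 50, not 52 — does not hold.
C6: g + f = 2 + 16 = 18 — holds.
C7: m + g = 15 + 2 = 17; 17 ≥ 16 — holds.
C8: |9 − 15| = 6, not 7 — does not hold.
C9: n = 21 is outside [23, 25] — does not hold.
C10: n = 21 is in {26, 21, 25} — holds.
C11: |16 − 9| = 7 — holds.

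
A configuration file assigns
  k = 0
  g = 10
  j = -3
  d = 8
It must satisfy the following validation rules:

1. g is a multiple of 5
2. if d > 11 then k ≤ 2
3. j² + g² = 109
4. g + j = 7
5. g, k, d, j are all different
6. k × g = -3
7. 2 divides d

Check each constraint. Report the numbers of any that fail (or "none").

Violated: 6.

1. 10 / 5 = 2, so 5 divides 10  ✔
2. d = 8, not > 11; antecedent false, conditional vacuously true  ✔
3. j² + g² = (-3)² + 10² = 9 + 100 = 109  ✔
4. g + j = 10 + (-3) = 7  ✔
5. values 10, 0, 8, -3 are pairwise distinct  ✔
6. k × g = 0 × 10 = 0, not -3  ✘
7. 8 / 2 = 4, so 2 divides 8  ✔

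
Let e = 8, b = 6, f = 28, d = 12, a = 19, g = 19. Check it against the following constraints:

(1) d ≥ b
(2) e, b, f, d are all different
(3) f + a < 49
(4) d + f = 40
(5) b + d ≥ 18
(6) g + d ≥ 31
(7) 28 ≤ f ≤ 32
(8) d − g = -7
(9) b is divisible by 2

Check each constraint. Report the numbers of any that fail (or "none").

(1) d = 12, b = 6; 12 ≥ 6 — holds.
(2) values 8, 6, 28, 12 are pairwise distinct — holds.
(3) f + a = 28 + 19 = 47; 47 < 49 — holds.
(4) d + f = 12 + 28 = 40 — holds.
(5) b + d = 6 + 12 = 18; 18 ≥ 18 — holds.
(6) g + d = 19 + 12 = 31; 31 ≥ 31 — holds.
(7) f = 28 lies in [28, 32] — holds.
(8) d − g = 12 − 19 = -7 — holds.
(9) 6 / 2 = 3, so 2 divides 6 — holds.

Yes — all constraints hold.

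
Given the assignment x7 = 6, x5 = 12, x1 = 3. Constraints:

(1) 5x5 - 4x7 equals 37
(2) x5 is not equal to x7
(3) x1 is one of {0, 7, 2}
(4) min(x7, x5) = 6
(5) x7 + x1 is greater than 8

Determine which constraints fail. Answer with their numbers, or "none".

No — constraints 1 and 3 are not satisfied.

(1) 5x5 - 4x7 = 5(12) - 4(6) = 36, not 37 — fails.
(2) x5 = 12, x7 = 6; distinct — holds.
(3) x1 = 3 is not in {0, 7, 2} — fails.
(4) min(6, 12) = 6 — holds.
(5) x7 + x1 = 6 + 3 = 9; 9 > 8 — holds.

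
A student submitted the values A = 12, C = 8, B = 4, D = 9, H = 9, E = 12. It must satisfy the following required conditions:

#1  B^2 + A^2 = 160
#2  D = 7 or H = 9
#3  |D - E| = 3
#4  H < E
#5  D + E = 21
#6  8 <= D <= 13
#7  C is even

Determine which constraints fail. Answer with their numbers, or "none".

None — every constraint holds.

#1 B^2 + A^2 = 4^2 + 12^2 = 16 + 144 = 160 — OK.
#2 D = 9 ≠ 7, but H = 9 = 9 (second disjunct) — OK.
#3 |9 - 12| = 3 — OK.
#4 H = 9, E = 12; 9 < 12 — OK.
#5 D + E = 9 + 12 = 21 — OK.
#6 D = 9 lies in [8, 13] — OK.
#7 C = 8 is even — OK.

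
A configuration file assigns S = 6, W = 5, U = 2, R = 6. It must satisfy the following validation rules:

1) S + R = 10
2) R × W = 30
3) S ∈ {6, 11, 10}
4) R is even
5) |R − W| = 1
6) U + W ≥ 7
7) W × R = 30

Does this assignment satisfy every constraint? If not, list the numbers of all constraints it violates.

1) S + R = 6 + 6 = 12, not 10 — fails.
2) R × W = 6 × 5 = 30 — holds.
3) S = 6 is in {6, 11, 10} — holds.
4) R = 6 is even — holds.
5) |6 − 5| = 1 — holds.
6) U + W = 2 + 5 = 7; 7 ≥ 7 — holds.
7) W × R = 5 × 6 = 30 — holds.

Constraint 1 is violated.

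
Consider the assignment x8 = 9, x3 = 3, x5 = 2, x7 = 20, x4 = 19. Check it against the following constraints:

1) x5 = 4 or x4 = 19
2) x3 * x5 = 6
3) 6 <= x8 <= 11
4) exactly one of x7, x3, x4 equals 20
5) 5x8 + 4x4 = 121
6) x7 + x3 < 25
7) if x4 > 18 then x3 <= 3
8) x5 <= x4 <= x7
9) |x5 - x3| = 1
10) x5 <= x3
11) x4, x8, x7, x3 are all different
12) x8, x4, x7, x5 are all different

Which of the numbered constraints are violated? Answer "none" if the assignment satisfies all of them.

1) x5 = 2 ≠ 4, but x4 = 19 = 19 (second disjunct) — holds.
2) x3 * x5 = 3 * 2 = 6 — holds.
3) x8 = 9 lies in [6, 11] — holds.
4) x7=20, x3=3, x4=19; 1 of them equals 20 — holds.
5) 5x8 + 4x4 = 5(9) + 4(19) = 121 — holds.
6) x7 + x3 = 20 + 3 = 23; 23 < 25 — holds.
7) x4 = 19 > 18, so we need x3 ≤ 3; x3 = 3 ≤ 3 — holds.
8) values 2 <= 19 <= 20 — holds.
9) |2 - 3| = 1 — holds.
10) x5 = 2, x3 = 3; 2 ≤ 3 — holds.
11) values 19, 9, 20, 3 are pairwise distinct — holds.
12) values 9, 19, 20, 2 are pairwise distinct — holds.

Yes — all constraints hold.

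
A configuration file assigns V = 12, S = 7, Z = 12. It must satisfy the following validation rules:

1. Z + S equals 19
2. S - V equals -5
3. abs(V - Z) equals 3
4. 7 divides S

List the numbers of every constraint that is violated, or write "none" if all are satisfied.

1. Z + S = 12 + 7 = 19 — OK.
2. S - V = 7 - 12 = -5 — OK.
3. abs(12 - 12) = 0, not 3 — violated.
4. 7 / 7 = 1, so 7 divides 7 — OK.

Constraint 3 does not hold.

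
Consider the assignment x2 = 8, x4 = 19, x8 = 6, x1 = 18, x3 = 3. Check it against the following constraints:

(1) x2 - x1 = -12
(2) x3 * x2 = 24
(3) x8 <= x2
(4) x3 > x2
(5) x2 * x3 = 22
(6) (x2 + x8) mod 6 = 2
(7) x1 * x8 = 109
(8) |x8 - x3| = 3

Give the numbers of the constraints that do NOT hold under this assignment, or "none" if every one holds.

(1) x2 - x1 = 8 - 18 = -10, not -12  ✗
(2) x3 * x2 = 3 * 8 = 24  ✓
(3) x8 = 6, x2 = 8; 6 ≤ 8  ✓
(4) x3 = 3, x2 = 8; 3 ≤ 8 (want >)  ✗
(5) x2 * x3 = 8 * 3 = 24, not 22  ✗
(6) x2 + x8 = 14; 14 mod 6 = 2  ✓
(7) x1 * x8 = 18 * 6 = 108, not 109  ✗
(8) |6 - 3| = 3  ✓

Constraints 1, 4, 5, and 7 are violated.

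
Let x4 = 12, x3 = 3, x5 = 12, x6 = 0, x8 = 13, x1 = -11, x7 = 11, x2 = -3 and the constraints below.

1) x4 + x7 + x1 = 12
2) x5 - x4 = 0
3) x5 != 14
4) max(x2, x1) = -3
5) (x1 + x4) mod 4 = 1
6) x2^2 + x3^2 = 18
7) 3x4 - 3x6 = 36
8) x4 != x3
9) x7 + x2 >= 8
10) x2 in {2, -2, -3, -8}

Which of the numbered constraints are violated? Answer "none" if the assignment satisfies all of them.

No violations.

1) x4 + x7 + x1 = 12 + 11 + (-11) = 12 — satisfied.
2) x5 - x4 = 12 - 12 = 0 — satisfied.
3) x5 = 12, and 12 ≠ 14 — satisfied.
4) max(-3, -11) = -3 — satisfied.
5) x1 + x4 = 1; 1 mod 4 = 1 — satisfied.
6) x2^2 + x3^2 = (-3)^2 + 3^2 = 9 + 9 = 18 — satisfied.
7) 3x4 - 3x6 = 3(12) - 3(0) = 36 — satisfied.
8) x4 = 12, x3 = 3; distinct — satisfied.
9) x7 + x2 = 11 + (-3) = 8; 8 ≥ 8 — satisfied.
10) x2 = -3 is in {2, -2, -3, -8} — satisfied.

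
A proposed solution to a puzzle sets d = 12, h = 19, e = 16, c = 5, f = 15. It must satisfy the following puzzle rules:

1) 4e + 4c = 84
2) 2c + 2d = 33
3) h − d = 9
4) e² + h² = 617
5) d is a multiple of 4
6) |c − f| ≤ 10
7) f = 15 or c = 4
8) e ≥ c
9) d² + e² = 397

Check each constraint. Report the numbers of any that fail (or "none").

1) 4e + 4c = 4(16) + 4(5) = 84  yes
2) 2c + 2d = 2(5) + 2(12) = 34, not 33  no
3) h − d = 19 − 12 = 7, not 9  no
4) e² + h² = 16² + 19² = 256 + 361 = 617  yes
5) 12 / 4 = 3, so 4 divides 12  yes
6) |5 − 15| = 10; 10 ≤ 10  yes
7) f = 15 = 15 (first disjunct)  yes
8) e = 16, c = 5; 16 ≥ 5  yes
9) d² + e² = 12² + 16² = 144 + 256 = 400, not 397  no

Constraints 2, 3, and 9 are violated.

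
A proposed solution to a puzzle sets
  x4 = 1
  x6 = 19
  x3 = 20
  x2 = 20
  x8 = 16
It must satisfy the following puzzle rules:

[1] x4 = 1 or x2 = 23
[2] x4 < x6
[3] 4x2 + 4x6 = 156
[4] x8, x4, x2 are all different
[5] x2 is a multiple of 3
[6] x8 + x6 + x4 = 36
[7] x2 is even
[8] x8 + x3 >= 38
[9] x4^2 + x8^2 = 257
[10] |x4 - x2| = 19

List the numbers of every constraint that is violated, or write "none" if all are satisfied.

The assignment fails constraints 5 and 8.

[1] x4 = 1 = 1 (first disjunct) — satisfied.
[2] x4 = 1, x6 = 19; 1 < 19 — satisfied.
[3] 4x2 + 4x6 = 4(20) + 4(19) = 156 — satisfied.
[4] values 16, 1, 20 are pairwise distinct — satisfied.
[5] 20 = 3*6 + 2, so 3 does not divide 20 — violated.
[6] x8 + x6 + x4 = 16 + 19 + 1 = 36 — satisfied.
[7] x2 = 20 is even — satisfied.
[8] x8 + x3 = 16 + 20 = 36; 36 < 38, bound 38 not met — violated.
[9] x4^2 + x8^2 = 1^2 + 16^2 = 1 + 256 = 257 — satisfied.
[10] |1 - 20| = 19 — satisfied.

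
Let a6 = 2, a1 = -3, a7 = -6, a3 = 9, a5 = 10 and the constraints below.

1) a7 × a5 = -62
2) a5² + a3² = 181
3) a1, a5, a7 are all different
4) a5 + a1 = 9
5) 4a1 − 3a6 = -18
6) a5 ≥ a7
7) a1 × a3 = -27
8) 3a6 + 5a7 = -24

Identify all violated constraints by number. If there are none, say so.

1) a7 × a5 = -6 × 10 = -60, not -62  no
2) a5² + a3² = 10² + 9² = 100 + 81 = 181  yes
3) values -3, 10, -6 are pairwise distinct  yes
4) a5 + a1 = 10 + (-3) = 7, not 9  no
5) 4a1 − 3a6 = 4(-3) − 3(2) = -18  yes
6) a5 = 10, a7 = -6; 10 ≥ -6  yes
7) a1 × a3 = -3 × 9 = -27  yes
8) 3a6 + 5a7 = 3(2) + 5(-6) = -24  yes

Constraints 1 and 4 do not hold.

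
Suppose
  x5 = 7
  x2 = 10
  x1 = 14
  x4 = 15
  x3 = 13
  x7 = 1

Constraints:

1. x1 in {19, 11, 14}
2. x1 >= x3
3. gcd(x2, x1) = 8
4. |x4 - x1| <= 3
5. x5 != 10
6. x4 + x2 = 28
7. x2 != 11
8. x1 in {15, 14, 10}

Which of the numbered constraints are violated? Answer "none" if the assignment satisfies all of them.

1. x1 = 14 is in {19, 11, 14} — OK.
2. x1 = 14, x3 = 13; 14 ≥ 13 — OK.
3. gcd(10, 14) = 2, not 8 — violated.
4. |15 - 14| = 1; 1 ≤ 3 — OK.
5. x5 = 7, and 7 ≠ 10 — OK.
6. x4 + x2 = 15 + 10 = 25, not 28 — violated.
7. x2 = 10, and 10 ≠ 11 — OK.
8. x1 = 14 is in {15, 14, 10} — OK.

Constraints 3 and 6 are violated.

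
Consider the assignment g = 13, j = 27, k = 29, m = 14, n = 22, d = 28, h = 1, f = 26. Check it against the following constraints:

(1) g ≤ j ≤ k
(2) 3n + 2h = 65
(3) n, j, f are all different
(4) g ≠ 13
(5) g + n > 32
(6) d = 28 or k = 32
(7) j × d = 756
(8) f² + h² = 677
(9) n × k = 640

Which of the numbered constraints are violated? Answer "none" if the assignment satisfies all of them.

(1) values 13 ≤ 27 ≤ 29 — satisfied.
(2) 3n + 2h = 3(22) + 2(1) = 68, not 65 — violated.
(3) values 22, 27, 26 are pairwise distinct — satisfied.
(4) g = 13, but 13 is required to differ — violated.
(5) g + n = 13 + 22 = 35; 35 > 32 — satisfied.
(6) d = 28 = 28 (first disjunct) — satisfied.
(7) j × d = 27 × 28 = 756 — satisfied.
(8) f² + h² = 26² + 1² = 676 + 1 = 677 — satisfied.
(9) n × k = 22 × 29 = 638, not 640 — violated.

Violated: 2, 4, and 9.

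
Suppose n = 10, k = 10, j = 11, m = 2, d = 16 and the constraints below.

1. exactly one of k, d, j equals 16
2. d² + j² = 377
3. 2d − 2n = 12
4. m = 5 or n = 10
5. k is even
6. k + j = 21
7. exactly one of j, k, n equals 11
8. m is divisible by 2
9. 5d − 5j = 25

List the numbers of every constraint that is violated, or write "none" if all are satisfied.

1. k=10, d=16, j=11; 1 of them equals 16 — holds.
2. d² + j² = 16² + 11² = 256 + 121 = 377 — holds.
3. 2d − 2n = 2(16) − 2(10) = 12 — holds.
4. m = 2 ≠ 5, but n = 10 = 10 (second disjunct) — holds.
5. k = 10 is even — holds.
6. k + j = 10 + 11 = 21 — holds.
7. j=11, k=10, n=10; 1 of them equals 11 — holds.
8. 2 / 2 = 1, so 2 divides 2 — holds.
9. 5d − 5j = 5(16) − 5(11) = 25 — holds.

All constraints are satisfied.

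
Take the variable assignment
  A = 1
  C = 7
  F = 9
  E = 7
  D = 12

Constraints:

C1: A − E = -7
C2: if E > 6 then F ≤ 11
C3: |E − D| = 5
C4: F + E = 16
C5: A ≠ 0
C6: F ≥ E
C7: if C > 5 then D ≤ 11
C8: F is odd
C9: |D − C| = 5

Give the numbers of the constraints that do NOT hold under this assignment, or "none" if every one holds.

C1: A − E = 1 − 7 = -6, not -7 — does not hold.
C2: E = 7 > 6, so we need F ≤ 11; F = 9 ≤ 11 — holds.
C3: |7 − 12| = 5 — holds.
C4: F + E = 9 + 7 = 16 — holds.
C5: A = 1, and 1 ≠ 0 — holds.
C6: F = 9, E = 7; 9 ≥ 7 — holds.
C7: C = 7 > 5, so we need D ≤ 11; but D = 12 > 11 — does not hold.
C8: F = 9 is odd — holds.
C9: |12 − 7| = 5 — holds.

Constraints 1, 7 do not hold.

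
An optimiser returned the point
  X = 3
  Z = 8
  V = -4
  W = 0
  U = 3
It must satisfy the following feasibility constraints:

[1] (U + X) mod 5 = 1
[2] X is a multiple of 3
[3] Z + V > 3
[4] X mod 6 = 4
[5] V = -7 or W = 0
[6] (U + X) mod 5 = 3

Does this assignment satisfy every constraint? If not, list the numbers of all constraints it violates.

Constraints 4, 6 do not hold.

[1] U + X = 6; 6 mod 5 = 1  ✔
[2] 3 / 3 = 1, so 3 divides 3  ✔
[3] Z + V = 8 + (-4) = 4; 4 > 3  ✔
[4] 3 mod 6 = 3, not 4  ✘
[5] V = -4 ≠ -7, but W = 0 = 0 (second disjunct)  ✔
[6] U + X = 6; 6 mod 5 = 1, not 3  ✘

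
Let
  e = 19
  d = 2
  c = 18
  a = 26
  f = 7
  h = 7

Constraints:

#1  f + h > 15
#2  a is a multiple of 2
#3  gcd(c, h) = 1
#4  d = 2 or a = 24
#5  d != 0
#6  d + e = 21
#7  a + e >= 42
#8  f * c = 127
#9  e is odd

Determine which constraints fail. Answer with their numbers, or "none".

#1 f + h = 7 + 7 = 14; 14 ≤ 15, bound 15 not met  ✘
#2 26 / 2 = 13, so 2 divides 26  ✔
#3 gcd(18, 7) = 1  ✔
#4 d = 2 = 2 (first disjunct)  ✔
#5 d = 2, and 2 ≠ 0  ✔
#6 d + e = 2 + 19 = 21  ✔
#7 a + e = 26 + 19 = 45; 45 ≥ 42  ✔
#8 f * c = 7 * 18 = 126, not 127  ✘
#9 e = 19 is odd  ✔

Violated: 1 and 8.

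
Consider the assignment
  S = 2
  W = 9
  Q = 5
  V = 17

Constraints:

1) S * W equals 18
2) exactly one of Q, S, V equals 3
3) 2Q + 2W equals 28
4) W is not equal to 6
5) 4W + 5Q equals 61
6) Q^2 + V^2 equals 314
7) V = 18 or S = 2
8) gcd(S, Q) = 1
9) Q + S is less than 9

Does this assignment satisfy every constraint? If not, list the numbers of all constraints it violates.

1) S * W = 2 * 9 = 18 — satisfied.
2) Q=5, S=2, V=17; 0 of them equal 3, not exactly one — violated.
3) 2Q + 2W = 2(5) + 2(9) = 28 — satisfied.
4) W = 9, and 9 ≠ 6 — satisfied.
5) 4W + 5Q = 4(9) + 5(5) = 61 — satisfied.
6) Q^2 + V^2 = 5^2 + 17^2 = 25 + 289 = 314 — satisfied.
7) V = 17 ≠ 18, but S = 2 = 2 (second disjunct) — satisfied.
8) gcd(2, 5) = 1 — satisfied.
9) Q + S = 5 + 2 = 7; 7 < 9 — satisfied.

No — constraint 2 is not satisfied.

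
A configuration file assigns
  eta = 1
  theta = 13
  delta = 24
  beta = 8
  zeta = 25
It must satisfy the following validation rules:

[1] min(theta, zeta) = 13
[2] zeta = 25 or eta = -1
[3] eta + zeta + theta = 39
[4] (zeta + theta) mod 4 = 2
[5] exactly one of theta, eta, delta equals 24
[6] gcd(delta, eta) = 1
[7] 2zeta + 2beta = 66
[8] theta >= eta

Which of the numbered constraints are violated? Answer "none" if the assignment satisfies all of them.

The assignment satisfies every constraint.

[1] min(13, 25) = 13 — holds.
[2] zeta = 25 = 25 (first disjunct) — holds.
[3] eta + zeta + theta = 1 + 25 + 13 = 39 — holds.
[4] zeta + theta = 38; 38 mod 4 = 2 — holds.
[5] theta=13, eta=1, delta=24; 1 of them equals 24 — holds.
[6] gcd(24, 1) = 1 — holds.
[7] 2zeta + 2beta = 2(25) + 2(8) = 66 — holds.
[8] theta = 13, eta = 1; 13 ≥ 1 — holds.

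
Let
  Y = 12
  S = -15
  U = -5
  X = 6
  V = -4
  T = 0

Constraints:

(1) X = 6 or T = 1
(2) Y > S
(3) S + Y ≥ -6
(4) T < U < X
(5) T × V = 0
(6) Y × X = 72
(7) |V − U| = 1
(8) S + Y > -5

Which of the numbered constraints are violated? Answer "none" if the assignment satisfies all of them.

(1) X = 6 = 6 (first disjunct) — holds.
(2) Y = 12, S = -15; 12 > -15 — holds.
(3) S + Y = -15 + 12 = -3; -3 ≥ -6 — holds.
(4) values 0, -5, 6; T = 0 is not < U = -5 — does not hold.
(5) T × V = 0 × (-4) = 0 — holds.
(6) Y × X = 12 × 6 = 72 — holds.
(7) |-4 − (-5)| = 1 — holds.
(8) S + Y = -15 + 12 = -3; -3 > -5 — holds.

Constraint 4 does not hold.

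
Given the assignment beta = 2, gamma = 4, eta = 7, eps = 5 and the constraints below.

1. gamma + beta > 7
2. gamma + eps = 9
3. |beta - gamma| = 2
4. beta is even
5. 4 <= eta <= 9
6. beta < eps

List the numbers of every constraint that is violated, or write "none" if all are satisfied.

Constraint 1 does not hold.

1. gamma + beta = 4 + 2 = 6; 6 ≤ 7, bound 7 not met — does not hold.
2. gamma + eps = 4 + 5 = 9 — holds.
3. |2 - 4| = 2 — holds.
4. beta = 2 is even — holds.
5. eta = 7 lies in [4, 9] — holds.
6. beta = 2, eps = 5; 2 < 5 — holds.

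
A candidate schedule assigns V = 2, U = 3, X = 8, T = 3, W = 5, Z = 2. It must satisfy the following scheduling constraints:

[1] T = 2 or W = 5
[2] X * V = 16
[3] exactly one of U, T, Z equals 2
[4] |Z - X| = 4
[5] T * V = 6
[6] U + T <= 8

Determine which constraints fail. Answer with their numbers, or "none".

Violated: 4.

[1] T = 3 ≠ 2, but W = 5 = 5 (second disjunct) — holds.
[2] X * V = 8 * 2 = 16 — holds.
[3] U=3, T=3, Z=2; 1 of them equals 2 — holds.
[4] |2 - 8| = 6, not 4 — fails.
[5] T * V = 3 * 2 = 6 — holds.
[6] U + T = 3 + 3 = 6; 6 ≤ 8 — holds.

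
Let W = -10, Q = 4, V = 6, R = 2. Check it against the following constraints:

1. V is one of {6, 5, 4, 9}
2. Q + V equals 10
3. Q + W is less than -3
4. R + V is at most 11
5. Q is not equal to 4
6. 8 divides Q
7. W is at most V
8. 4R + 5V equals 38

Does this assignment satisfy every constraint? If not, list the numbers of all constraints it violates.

Constraints 5 and 6 do not hold.

1. V = 6 is in {6, 5, 4, 9}  ✓
2. Q + V = 4 + 6 = 10  ✓
3. Q + W = 4 + (-10) = -6; -6 < -3  ✓
4. R + V = 2 + 6 = 8; 8 ≤ 11  ✓
5. Q = 4, but 4 is required to differ  ✗
6. 4 = 8*0 + 4, so 8 does not divide 4  ✗
7. W = -10, V = 6; -10 ≤ 6  ✓
8. 4R + 5V = 4(2) + 5(6) = 38  ✓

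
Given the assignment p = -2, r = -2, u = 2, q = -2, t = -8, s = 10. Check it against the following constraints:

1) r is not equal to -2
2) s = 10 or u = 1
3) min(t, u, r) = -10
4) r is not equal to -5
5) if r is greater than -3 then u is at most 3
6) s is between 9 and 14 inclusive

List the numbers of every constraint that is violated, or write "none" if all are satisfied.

1) r = -2, but -2 is required to differ — violated.
2) s = 10 = 10 (first disjunct) — OK.
3) min(-8, 2, -2) = -8, not -10 — violated.
4) r = -2, and -2 ≠ -5 — OK.
5) r = -2 > -3, so we need u ≤ 3; u = 2 ≤ 3 — OK.
6) s = 10 lies in [9, 14] — OK.

The assignment fails constraints 1 and 3.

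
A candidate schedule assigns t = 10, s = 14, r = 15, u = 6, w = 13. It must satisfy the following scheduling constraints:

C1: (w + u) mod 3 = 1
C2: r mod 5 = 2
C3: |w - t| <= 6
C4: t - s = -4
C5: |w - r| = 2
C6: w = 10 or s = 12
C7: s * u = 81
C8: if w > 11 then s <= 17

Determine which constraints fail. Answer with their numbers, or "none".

C1: w + u = 19; 19 mod 3 = 1 — holds.
C2: 15 mod 5 = 0, not 2 — fails.
C3: |13 - 10| = 3; 3 ≤ 6 — holds.
C4: t - s = 10 - 14 = -4 — holds.
C5: |13 - 15| = 2 — holds.
C6: w = 13 ≠ 10 and s = 14 ≠ 12; both disjuncts false — fails.
C7: s * u = 14 * 6 = 84, not 81 — fails.
C8: w = 13 > 11, so we need s ≤ 17; s = 14 ≤ 17 — holds.

Constraints 2, 6, 7 do not hold.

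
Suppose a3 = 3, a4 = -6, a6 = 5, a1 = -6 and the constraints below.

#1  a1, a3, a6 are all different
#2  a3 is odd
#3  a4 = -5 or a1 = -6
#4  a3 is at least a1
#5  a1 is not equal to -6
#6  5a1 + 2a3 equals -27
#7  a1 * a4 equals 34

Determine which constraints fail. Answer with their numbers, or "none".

The assignment fails constraints 5, 6, 7.

#1 values -6, 3, 5 are pairwise distinct  ✔
#2 a3 = 3 is odd  ✔
#3 a4 = -6 ≠ -5, but a1 = -6 = -6 (second disjunct)  ✔
#4 a3 = 3, a1 = -6; 3 ≥ -6  ✔
#5 a1 = -6, but -6 is required to differ  ✘
#6 5a1 + 2a3 = 5(-6) + 2(3) = -24, not -27  ✘
#7 a1 * a4 = -6 * (-6) = 36, not 34  ✘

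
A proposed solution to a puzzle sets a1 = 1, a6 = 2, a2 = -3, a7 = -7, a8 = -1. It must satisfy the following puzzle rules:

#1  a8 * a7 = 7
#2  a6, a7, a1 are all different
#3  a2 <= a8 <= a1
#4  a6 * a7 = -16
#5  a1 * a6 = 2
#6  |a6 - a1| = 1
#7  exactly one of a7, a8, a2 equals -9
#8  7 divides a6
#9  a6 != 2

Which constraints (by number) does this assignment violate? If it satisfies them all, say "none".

Violated: 4, 7, 8, and 9.

#1 a8 * a7 = -1 * (-7) = 7 — holds.
#2 values 2, -7, 1 are pairwise distinct — holds.
#3 values -3 <= -1 <= 1 — holds.
#4 a6 * a7 = 2 * (-7) = -14, not -16 — fails.
#5 a1 * a6 = 1 * 2 = 2 — holds.
#6 |2 - 1| = 1 — holds.
#7 a7=-7, a8=-1, a2=-3; 0 of them equal -9, not exactly one — fails.
#8 2 = 7*0 + 2, so 7 does not divide 2 — fails.
#9 a6 = 2, but 2 is required to differ — fails.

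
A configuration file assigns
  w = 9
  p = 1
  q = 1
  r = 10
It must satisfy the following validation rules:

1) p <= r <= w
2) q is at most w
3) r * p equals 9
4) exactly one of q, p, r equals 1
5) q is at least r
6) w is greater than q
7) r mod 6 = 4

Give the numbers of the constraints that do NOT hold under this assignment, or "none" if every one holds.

1) values 1, 10, 9; r = 10 is not <= w = 9 — violated.
2) q = 1, w = 9; 1 ≤ 9 — OK.
3) r * p = 10 * 1 = 10, not 9 — violated.
4) q=1, p=1, r=10; 2 of them equal 1, not exactly one — violated.
5) q = 1, r = 10; 1 < 10 (want ≥) — violated.
6) w = 9, q = 1; 9 > 1 — OK.
7) 10 mod 6 = 4 — OK.

Constraints 1, 3, 4, 5 do not hold.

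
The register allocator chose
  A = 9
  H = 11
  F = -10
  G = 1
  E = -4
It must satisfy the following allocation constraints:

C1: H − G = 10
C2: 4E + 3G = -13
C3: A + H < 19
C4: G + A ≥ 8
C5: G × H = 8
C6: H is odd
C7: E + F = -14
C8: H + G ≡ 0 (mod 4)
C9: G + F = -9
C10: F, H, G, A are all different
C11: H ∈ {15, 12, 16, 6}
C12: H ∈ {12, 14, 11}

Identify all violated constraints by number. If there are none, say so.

C1: H − G = 11 − 1 = 10 — holds.
C2: 4E + 3G = 4(-4) + 3(1) = -13 — holds.
C3: A + H = 9 + 11 = 20; 20 ≥ 19, bound 19 not met — fails.
C4: G + A = 1 + 9 = 10; 10 ≥ 8 — holds.
C5: G × H = 1 × 11 = 11, not 8 — fails.
C6: H = 11 is odd — holds.
C7: E + F = -4 + (-10) = -14 — holds.
C8: H + G = 12; 12 mod 4 = 0 — holds.
C9: G + F = 1 + (-10) = -9 — holds.
C10: values -10, 11, 1, 9 are pairwise distinct — holds.
C11: H = 11 is not in {15, 12, 16, 6} — fails.
C12: H = 11 is in {12, 14, 11} — holds.

Constraints 3, 5, 11 do not hold.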